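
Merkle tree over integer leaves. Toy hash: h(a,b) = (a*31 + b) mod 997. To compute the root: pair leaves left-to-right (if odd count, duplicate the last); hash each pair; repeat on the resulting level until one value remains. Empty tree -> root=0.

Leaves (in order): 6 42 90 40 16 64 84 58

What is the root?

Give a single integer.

Answer: 841

Derivation:
L0: [6, 42, 90, 40, 16, 64, 84, 58]
L1: h(6,42)=(6*31+42)%997=228 h(90,40)=(90*31+40)%997=836 h(16,64)=(16*31+64)%997=560 h(84,58)=(84*31+58)%997=668 -> [228, 836, 560, 668]
L2: h(228,836)=(228*31+836)%997=925 h(560,668)=(560*31+668)%997=82 -> [925, 82]
L3: h(925,82)=(925*31+82)%997=841 -> [841]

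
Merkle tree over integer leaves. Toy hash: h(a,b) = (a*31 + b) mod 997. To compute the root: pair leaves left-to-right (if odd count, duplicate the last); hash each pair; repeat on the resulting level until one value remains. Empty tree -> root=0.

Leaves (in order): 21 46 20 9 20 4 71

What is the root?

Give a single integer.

Answer: 71

Derivation:
L0: [21, 46, 20, 9, 20, 4, 71]
L1: h(21,46)=(21*31+46)%997=697 h(20,9)=(20*31+9)%997=629 h(20,4)=(20*31+4)%997=624 h(71,71)=(71*31+71)%997=278 -> [697, 629, 624, 278]
L2: h(697,629)=(697*31+629)%997=302 h(624,278)=(624*31+278)%997=679 -> [302, 679]
L3: h(302,679)=(302*31+679)%997=71 -> [71]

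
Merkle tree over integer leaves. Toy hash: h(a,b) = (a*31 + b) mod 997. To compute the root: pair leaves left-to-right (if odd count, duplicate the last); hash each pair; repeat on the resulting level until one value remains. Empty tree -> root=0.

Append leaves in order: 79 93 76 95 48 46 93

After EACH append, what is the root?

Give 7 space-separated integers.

Answer: 79 548 477 496 720 656 104

Derivation:
After append 79 (leaves=[79]):
  L0: [79]
  root=79
After append 93 (leaves=[79, 93]):
  L0: [79, 93]
  L1: h(79,93)=(79*31+93)%997=548 -> [548]
  root=548
After append 76 (leaves=[79, 93, 76]):
  L0: [79, 93, 76]
  L1: h(79,93)=(79*31+93)%997=548 h(76,76)=(76*31+76)%997=438 -> [548, 438]
  L2: h(548,438)=(548*31+438)%997=477 -> [477]
  root=477
After append 95 (leaves=[79, 93, 76, 95]):
  L0: [79, 93, 76, 95]
  L1: h(79,93)=(79*31+93)%997=548 h(76,95)=(76*31+95)%997=457 -> [548, 457]
  L2: h(548,457)=(548*31+457)%997=496 -> [496]
  root=496
After append 48 (leaves=[79, 93, 76, 95, 48]):
  L0: [79, 93, 76, 95, 48]
  L1: h(79,93)=(79*31+93)%997=548 h(76,95)=(76*31+95)%997=457 h(48,48)=(48*31+48)%997=539 -> [548, 457, 539]
  L2: h(548,457)=(548*31+457)%997=496 h(539,539)=(539*31+539)%997=299 -> [496, 299]
  L3: h(496,299)=(496*31+299)%997=720 -> [720]
  root=720
After append 46 (leaves=[79, 93, 76, 95, 48, 46]):
  L0: [79, 93, 76, 95, 48, 46]
  L1: h(79,93)=(79*31+93)%997=548 h(76,95)=(76*31+95)%997=457 h(48,46)=(48*31+46)%997=537 -> [548, 457, 537]
  L2: h(548,457)=(548*31+457)%997=496 h(537,537)=(537*31+537)%997=235 -> [496, 235]
  L3: h(496,235)=(496*31+235)%997=656 -> [656]
  root=656
After append 93 (leaves=[79, 93, 76, 95, 48, 46, 93]):
  L0: [79, 93, 76, 95, 48, 46, 93]
  L1: h(79,93)=(79*31+93)%997=548 h(76,95)=(76*31+95)%997=457 h(48,46)=(48*31+46)%997=537 h(93,93)=(93*31+93)%997=982 -> [548, 457, 537, 982]
  L2: h(548,457)=(548*31+457)%997=496 h(537,982)=(537*31+982)%997=680 -> [496, 680]
  L3: h(496,680)=(496*31+680)%997=104 -> [104]
  root=104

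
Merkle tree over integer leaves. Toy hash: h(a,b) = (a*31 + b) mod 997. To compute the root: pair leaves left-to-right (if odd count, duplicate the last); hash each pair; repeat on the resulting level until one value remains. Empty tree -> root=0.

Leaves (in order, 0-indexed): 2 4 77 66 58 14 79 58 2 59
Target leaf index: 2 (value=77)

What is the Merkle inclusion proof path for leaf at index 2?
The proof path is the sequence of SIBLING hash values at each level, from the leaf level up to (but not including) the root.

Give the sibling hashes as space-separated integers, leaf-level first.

L0 (leaves): [2, 4, 77, 66, 58, 14, 79, 58, 2, 59], target index=2
L1: h(2,4)=(2*31+4)%997=66 [pair 0] h(77,66)=(77*31+66)%997=459 [pair 1] h(58,14)=(58*31+14)%997=815 [pair 2] h(79,58)=(79*31+58)%997=513 [pair 3] h(2,59)=(2*31+59)%997=121 [pair 4] -> [66, 459, 815, 513, 121]
  Sibling for proof at L0: 66
L2: h(66,459)=(66*31+459)%997=511 [pair 0] h(815,513)=(815*31+513)%997=853 [pair 1] h(121,121)=(121*31+121)%997=881 [pair 2] -> [511, 853, 881]
  Sibling for proof at L1: 66
L3: h(511,853)=(511*31+853)%997=742 [pair 0] h(881,881)=(881*31+881)%997=276 [pair 1] -> [742, 276]
  Sibling for proof at L2: 853
L4: h(742,276)=(742*31+276)%997=347 [pair 0] -> [347]
  Sibling for proof at L3: 276
Root: 347
Proof path (sibling hashes from leaf to root): [66, 66, 853, 276]

Answer: 66 66 853 276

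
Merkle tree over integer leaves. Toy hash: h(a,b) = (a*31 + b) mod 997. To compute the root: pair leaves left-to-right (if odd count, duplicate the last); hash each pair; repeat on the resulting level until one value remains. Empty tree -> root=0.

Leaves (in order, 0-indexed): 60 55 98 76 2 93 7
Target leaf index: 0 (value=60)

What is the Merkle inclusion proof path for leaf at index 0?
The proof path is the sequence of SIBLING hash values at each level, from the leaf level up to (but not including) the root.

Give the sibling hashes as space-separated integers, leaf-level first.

Answer: 55 123 44

Derivation:
L0 (leaves): [60, 55, 98, 76, 2, 93, 7], target index=0
L1: h(60,55)=(60*31+55)%997=918 [pair 0] h(98,76)=(98*31+76)%997=123 [pair 1] h(2,93)=(2*31+93)%997=155 [pair 2] h(7,7)=(7*31+7)%997=224 [pair 3] -> [918, 123, 155, 224]
  Sibling for proof at L0: 55
L2: h(918,123)=(918*31+123)%997=665 [pair 0] h(155,224)=(155*31+224)%997=44 [pair 1] -> [665, 44]
  Sibling for proof at L1: 123
L3: h(665,44)=(665*31+44)%997=719 [pair 0] -> [719]
  Sibling for proof at L2: 44
Root: 719
Proof path (sibling hashes from leaf to root): [55, 123, 44]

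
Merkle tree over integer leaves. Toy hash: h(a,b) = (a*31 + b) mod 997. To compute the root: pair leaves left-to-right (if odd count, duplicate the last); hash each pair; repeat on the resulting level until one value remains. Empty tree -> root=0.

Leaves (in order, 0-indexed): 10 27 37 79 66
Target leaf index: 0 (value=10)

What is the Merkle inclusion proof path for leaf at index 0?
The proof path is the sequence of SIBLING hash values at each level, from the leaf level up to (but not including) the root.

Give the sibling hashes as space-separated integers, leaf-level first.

Answer: 27 229 785

Derivation:
L0 (leaves): [10, 27, 37, 79, 66], target index=0
L1: h(10,27)=(10*31+27)%997=337 [pair 0] h(37,79)=(37*31+79)%997=229 [pair 1] h(66,66)=(66*31+66)%997=118 [pair 2] -> [337, 229, 118]
  Sibling for proof at L0: 27
L2: h(337,229)=(337*31+229)%997=706 [pair 0] h(118,118)=(118*31+118)%997=785 [pair 1] -> [706, 785]
  Sibling for proof at L1: 229
L3: h(706,785)=(706*31+785)%997=737 [pair 0] -> [737]
  Sibling for proof at L2: 785
Root: 737
Proof path (sibling hashes from leaf to root): [27, 229, 785]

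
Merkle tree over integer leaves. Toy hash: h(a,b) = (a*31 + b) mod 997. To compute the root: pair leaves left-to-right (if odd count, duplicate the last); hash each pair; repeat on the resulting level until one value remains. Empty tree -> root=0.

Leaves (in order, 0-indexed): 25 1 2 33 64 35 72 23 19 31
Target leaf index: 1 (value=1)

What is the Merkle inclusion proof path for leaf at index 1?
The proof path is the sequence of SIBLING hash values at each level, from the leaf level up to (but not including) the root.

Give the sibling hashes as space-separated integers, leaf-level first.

Answer: 25 95 39 788

Derivation:
L0 (leaves): [25, 1, 2, 33, 64, 35, 72, 23, 19, 31], target index=1
L1: h(25,1)=(25*31+1)%997=776 [pair 0] h(2,33)=(2*31+33)%997=95 [pair 1] h(64,35)=(64*31+35)%997=25 [pair 2] h(72,23)=(72*31+23)%997=261 [pair 3] h(19,31)=(19*31+31)%997=620 [pair 4] -> [776, 95, 25, 261, 620]
  Sibling for proof at L0: 25
L2: h(776,95)=(776*31+95)%997=223 [pair 0] h(25,261)=(25*31+261)%997=39 [pair 1] h(620,620)=(620*31+620)%997=897 [pair 2] -> [223, 39, 897]
  Sibling for proof at L1: 95
L3: h(223,39)=(223*31+39)%997=970 [pair 0] h(897,897)=(897*31+897)%997=788 [pair 1] -> [970, 788]
  Sibling for proof at L2: 39
L4: h(970,788)=(970*31+788)%997=948 [pair 0] -> [948]
  Sibling for proof at L3: 788
Root: 948
Proof path (sibling hashes from leaf to root): [25, 95, 39, 788]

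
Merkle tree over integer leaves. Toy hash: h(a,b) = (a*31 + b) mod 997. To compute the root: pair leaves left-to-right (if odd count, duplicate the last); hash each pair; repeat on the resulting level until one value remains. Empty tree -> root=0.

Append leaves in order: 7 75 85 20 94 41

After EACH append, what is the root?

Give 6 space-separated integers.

Answer: 7 292 805 740 553 851

Derivation:
After append 7 (leaves=[7]):
  L0: [7]
  root=7
After append 75 (leaves=[7, 75]):
  L0: [7, 75]
  L1: h(7,75)=(7*31+75)%997=292 -> [292]
  root=292
After append 85 (leaves=[7, 75, 85]):
  L0: [7, 75, 85]
  L1: h(7,75)=(7*31+75)%997=292 h(85,85)=(85*31+85)%997=726 -> [292, 726]
  L2: h(292,726)=(292*31+726)%997=805 -> [805]
  root=805
After append 20 (leaves=[7, 75, 85, 20]):
  L0: [7, 75, 85, 20]
  L1: h(7,75)=(7*31+75)%997=292 h(85,20)=(85*31+20)%997=661 -> [292, 661]
  L2: h(292,661)=(292*31+661)%997=740 -> [740]
  root=740
After append 94 (leaves=[7, 75, 85, 20, 94]):
  L0: [7, 75, 85, 20, 94]
  L1: h(7,75)=(7*31+75)%997=292 h(85,20)=(85*31+20)%997=661 h(94,94)=(94*31+94)%997=17 -> [292, 661, 17]
  L2: h(292,661)=(292*31+661)%997=740 h(17,17)=(17*31+17)%997=544 -> [740, 544]
  L3: h(740,544)=(740*31+544)%997=553 -> [553]
  root=553
After append 41 (leaves=[7, 75, 85, 20, 94, 41]):
  L0: [7, 75, 85, 20, 94, 41]
  L1: h(7,75)=(7*31+75)%997=292 h(85,20)=(85*31+20)%997=661 h(94,41)=(94*31+41)%997=961 -> [292, 661, 961]
  L2: h(292,661)=(292*31+661)%997=740 h(961,961)=(961*31+961)%997=842 -> [740, 842]
  L3: h(740,842)=(740*31+842)%997=851 -> [851]
  root=851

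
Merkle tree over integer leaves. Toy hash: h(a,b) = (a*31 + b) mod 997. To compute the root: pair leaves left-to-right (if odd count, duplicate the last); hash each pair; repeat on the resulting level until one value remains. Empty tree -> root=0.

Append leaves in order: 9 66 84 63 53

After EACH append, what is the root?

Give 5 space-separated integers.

After append 9 (leaves=[9]):
  L0: [9]
  root=9
After append 66 (leaves=[9, 66]):
  L0: [9, 66]
  L1: h(9,66)=(9*31+66)%997=345 -> [345]
  root=345
After append 84 (leaves=[9, 66, 84]):
  L0: [9, 66, 84]
  L1: h(9,66)=(9*31+66)%997=345 h(84,84)=(84*31+84)%997=694 -> [345, 694]
  L2: h(345,694)=(345*31+694)%997=422 -> [422]
  root=422
After append 63 (leaves=[9, 66, 84, 63]):
  L0: [9, 66, 84, 63]
  L1: h(9,66)=(9*31+66)%997=345 h(84,63)=(84*31+63)%997=673 -> [345, 673]
  L2: h(345,673)=(345*31+673)%997=401 -> [401]
  root=401
After append 53 (leaves=[9, 66, 84, 63, 53]):
  L0: [9, 66, 84, 63, 53]
  L1: h(9,66)=(9*31+66)%997=345 h(84,63)=(84*31+63)%997=673 h(53,53)=(53*31+53)%997=699 -> [345, 673, 699]
  L2: h(345,673)=(345*31+673)%997=401 h(699,699)=(699*31+699)%997=434 -> [401, 434]
  L3: h(401,434)=(401*31+434)%997=901 -> [901]
  root=901

Answer: 9 345 422 401 901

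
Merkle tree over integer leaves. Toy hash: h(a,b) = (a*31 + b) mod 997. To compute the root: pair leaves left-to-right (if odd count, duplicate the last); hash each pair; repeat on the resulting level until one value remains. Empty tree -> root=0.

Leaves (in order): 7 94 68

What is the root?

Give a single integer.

Answer: 850

Derivation:
L0: [7, 94, 68]
L1: h(7,94)=(7*31+94)%997=311 h(68,68)=(68*31+68)%997=182 -> [311, 182]
L2: h(311,182)=(311*31+182)%997=850 -> [850]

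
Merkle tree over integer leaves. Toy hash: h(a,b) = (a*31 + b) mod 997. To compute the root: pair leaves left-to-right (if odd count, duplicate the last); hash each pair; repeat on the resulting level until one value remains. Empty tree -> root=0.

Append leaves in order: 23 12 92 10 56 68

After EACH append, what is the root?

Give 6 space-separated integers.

Answer: 23 725 494 412 326 710

Derivation:
After append 23 (leaves=[23]):
  L0: [23]
  root=23
After append 12 (leaves=[23, 12]):
  L0: [23, 12]
  L1: h(23,12)=(23*31+12)%997=725 -> [725]
  root=725
After append 92 (leaves=[23, 12, 92]):
  L0: [23, 12, 92]
  L1: h(23,12)=(23*31+12)%997=725 h(92,92)=(92*31+92)%997=950 -> [725, 950]
  L2: h(725,950)=(725*31+950)%997=494 -> [494]
  root=494
After append 10 (leaves=[23, 12, 92, 10]):
  L0: [23, 12, 92, 10]
  L1: h(23,12)=(23*31+12)%997=725 h(92,10)=(92*31+10)%997=868 -> [725, 868]
  L2: h(725,868)=(725*31+868)%997=412 -> [412]
  root=412
After append 56 (leaves=[23, 12, 92, 10, 56]):
  L0: [23, 12, 92, 10, 56]
  L1: h(23,12)=(23*31+12)%997=725 h(92,10)=(92*31+10)%997=868 h(56,56)=(56*31+56)%997=795 -> [725, 868, 795]
  L2: h(725,868)=(725*31+868)%997=412 h(795,795)=(795*31+795)%997=515 -> [412, 515]
  L3: h(412,515)=(412*31+515)%997=326 -> [326]
  root=326
After append 68 (leaves=[23, 12, 92, 10, 56, 68]):
  L0: [23, 12, 92, 10, 56, 68]
  L1: h(23,12)=(23*31+12)%997=725 h(92,10)=(92*31+10)%997=868 h(56,68)=(56*31+68)%997=807 -> [725, 868, 807]
  L2: h(725,868)=(725*31+868)%997=412 h(807,807)=(807*31+807)%997=899 -> [412, 899]
  L3: h(412,899)=(412*31+899)%997=710 -> [710]
  root=710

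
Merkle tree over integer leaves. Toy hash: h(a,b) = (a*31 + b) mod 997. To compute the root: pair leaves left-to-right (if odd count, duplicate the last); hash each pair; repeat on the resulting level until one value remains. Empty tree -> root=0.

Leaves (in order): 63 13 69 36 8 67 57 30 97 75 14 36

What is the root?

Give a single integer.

Answer: 933

Derivation:
L0: [63, 13, 69, 36, 8, 67, 57, 30, 97, 75, 14, 36]
L1: h(63,13)=(63*31+13)%997=969 h(69,36)=(69*31+36)%997=181 h(8,67)=(8*31+67)%997=315 h(57,30)=(57*31+30)%997=800 h(97,75)=(97*31+75)%997=91 h(14,36)=(14*31+36)%997=470 -> [969, 181, 315, 800, 91, 470]
L2: h(969,181)=(969*31+181)%997=310 h(315,800)=(315*31+800)%997=595 h(91,470)=(91*31+470)%997=300 -> [310, 595, 300]
L3: h(310,595)=(310*31+595)%997=235 h(300,300)=(300*31+300)%997=627 -> [235, 627]
L4: h(235,627)=(235*31+627)%997=933 -> [933]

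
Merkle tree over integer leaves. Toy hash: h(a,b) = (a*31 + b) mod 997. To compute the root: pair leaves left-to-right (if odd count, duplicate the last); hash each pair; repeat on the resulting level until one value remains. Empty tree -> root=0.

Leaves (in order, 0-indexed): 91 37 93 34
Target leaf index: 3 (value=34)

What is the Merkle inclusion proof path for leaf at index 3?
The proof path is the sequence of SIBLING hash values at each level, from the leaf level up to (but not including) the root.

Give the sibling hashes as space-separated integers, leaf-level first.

Answer: 93 864

Derivation:
L0 (leaves): [91, 37, 93, 34], target index=3
L1: h(91,37)=(91*31+37)%997=864 [pair 0] h(93,34)=(93*31+34)%997=923 [pair 1] -> [864, 923]
  Sibling for proof at L0: 93
L2: h(864,923)=(864*31+923)%997=788 [pair 0] -> [788]
  Sibling for proof at L1: 864
Root: 788
Proof path (sibling hashes from leaf to root): [93, 864]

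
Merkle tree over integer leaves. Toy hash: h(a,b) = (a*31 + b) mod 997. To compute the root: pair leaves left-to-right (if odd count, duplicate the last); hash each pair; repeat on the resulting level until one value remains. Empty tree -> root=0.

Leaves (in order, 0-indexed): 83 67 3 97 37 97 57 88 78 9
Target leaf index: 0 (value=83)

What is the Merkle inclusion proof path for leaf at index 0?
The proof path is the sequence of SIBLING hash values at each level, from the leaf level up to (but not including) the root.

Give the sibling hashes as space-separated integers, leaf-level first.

Answer: 67 190 539 724

Derivation:
L0 (leaves): [83, 67, 3, 97, 37, 97, 57, 88, 78, 9], target index=0
L1: h(83,67)=(83*31+67)%997=646 [pair 0] h(3,97)=(3*31+97)%997=190 [pair 1] h(37,97)=(37*31+97)%997=247 [pair 2] h(57,88)=(57*31+88)%997=858 [pair 3] h(78,9)=(78*31+9)%997=433 [pair 4] -> [646, 190, 247, 858, 433]
  Sibling for proof at L0: 67
L2: h(646,190)=(646*31+190)%997=276 [pair 0] h(247,858)=(247*31+858)%997=539 [pair 1] h(433,433)=(433*31+433)%997=895 [pair 2] -> [276, 539, 895]
  Sibling for proof at L1: 190
L3: h(276,539)=(276*31+539)%997=122 [pair 0] h(895,895)=(895*31+895)%997=724 [pair 1] -> [122, 724]
  Sibling for proof at L2: 539
L4: h(122,724)=(122*31+724)%997=518 [pair 0] -> [518]
  Sibling for proof at L3: 724
Root: 518
Proof path (sibling hashes from leaf to root): [67, 190, 539, 724]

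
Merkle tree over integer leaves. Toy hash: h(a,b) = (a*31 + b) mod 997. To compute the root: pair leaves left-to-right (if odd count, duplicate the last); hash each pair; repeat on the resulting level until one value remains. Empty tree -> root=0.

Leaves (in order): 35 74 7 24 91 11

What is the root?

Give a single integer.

L0: [35, 74, 7, 24, 91, 11]
L1: h(35,74)=(35*31+74)%997=162 h(7,24)=(7*31+24)%997=241 h(91,11)=(91*31+11)%997=838 -> [162, 241, 838]
L2: h(162,241)=(162*31+241)%997=278 h(838,838)=(838*31+838)%997=894 -> [278, 894]
L3: h(278,894)=(278*31+894)%997=539 -> [539]

Answer: 539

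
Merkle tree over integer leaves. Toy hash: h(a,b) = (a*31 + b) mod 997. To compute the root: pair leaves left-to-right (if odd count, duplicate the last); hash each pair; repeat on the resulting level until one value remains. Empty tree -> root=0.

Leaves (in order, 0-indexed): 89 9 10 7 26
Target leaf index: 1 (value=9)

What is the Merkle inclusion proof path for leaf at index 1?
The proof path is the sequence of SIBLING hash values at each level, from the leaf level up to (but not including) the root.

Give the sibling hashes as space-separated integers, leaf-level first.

L0 (leaves): [89, 9, 10, 7, 26], target index=1
L1: h(89,9)=(89*31+9)%997=774 [pair 0] h(10,7)=(10*31+7)%997=317 [pair 1] h(26,26)=(26*31+26)%997=832 [pair 2] -> [774, 317, 832]
  Sibling for proof at L0: 89
L2: h(774,317)=(774*31+317)%997=383 [pair 0] h(832,832)=(832*31+832)%997=702 [pair 1] -> [383, 702]
  Sibling for proof at L1: 317
L3: h(383,702)=(383*31+702)%997=611 [pair 0] -> [611]
  Sibling for proof at L2: 702
Root: 611
Proof path (sibling hashes from leaf to root): [89, 317, 702]

Answer: 89 317 702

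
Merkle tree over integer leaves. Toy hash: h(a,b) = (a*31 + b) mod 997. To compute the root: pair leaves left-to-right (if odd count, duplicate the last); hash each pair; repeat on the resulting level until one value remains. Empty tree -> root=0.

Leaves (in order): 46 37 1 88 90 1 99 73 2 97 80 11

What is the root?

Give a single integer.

Answer: 153

Derivation:
L0: [46, 37, 1, 88, 90, 1, 99, 73, 2, 97, 80, 11]
L1: h(46,37)=(46*31+37)%997=466 h(1,88)=(1*31+88)%997=119 h(90,1)=(90*31+1)%997=797 h(99,73)=(99*31+73)%997=151 h(2,97)=(2*31+97)%997=159 h(80,11)=(80*31+11)%997=497 -> [466, 119, 797, 151, 159, 497]
L2: h(466,119)=(466*31+119)%997=607 h(797,151)=(797*31+151)%997=930 h(159,497)=(159*31+497)%997=441 -> [607, 930, 441]
L3: h(607,930)=(607*31+930)%997=804 h(441,441)=(441*31+441)%997=154 -> [804, 154]
L4: h(804,154)=(804*31+154)%997=153 -> [153]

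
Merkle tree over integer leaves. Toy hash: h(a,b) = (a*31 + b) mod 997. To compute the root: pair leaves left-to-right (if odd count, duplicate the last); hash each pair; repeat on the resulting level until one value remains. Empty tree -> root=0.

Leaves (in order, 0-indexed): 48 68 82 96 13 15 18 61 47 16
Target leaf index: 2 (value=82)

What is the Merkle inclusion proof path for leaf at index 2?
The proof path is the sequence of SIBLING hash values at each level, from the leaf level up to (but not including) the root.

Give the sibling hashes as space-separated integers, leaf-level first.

Answer: 96 559 616 888

Derivation:
L0 (leaves): [48, 68, 82, 96, 13, 15, 18, 61, 47, 16], target index=2
L1: h(48,68)=(48*31+68)%997=559 [pair 0] h(82,96)=(82*31+96)%997=644 [pair 1] h(13,15)=(13*31+15)%997=418 [pair 2] h(18,61)=(18*31+61)%997=619 [pair 3] h(47,16)=(47*31+16)%997=476 [pair 4] -> [559, 644, 418, 619, 476]
  Sibling for proof at L0: 96
L2: h(559,644)=(559*31+644)%997=27 [pair 0] h(418,619)=(418*31+619)%997=616 [pair 1] h(476,476)=(476*31+476)%997=277 [pair 2] -> [27, 616, 277]
  Sibling for proof at L1: 559
L3: h(27,616)=(27*31+616)%997=456 [pair 0] h(277,277)=(277*31+277)%997=888 [pair 1] -> [456, 888]
  Sibling for proof at L2: 616
L4: h(456,888)=(456*31+888)%997=69 [pair 0] -> [69]
  Sibling for proof at L3: 888
Root: 69
Proof path (sibling hashes from leaf to root): [96, 559, 616, 888]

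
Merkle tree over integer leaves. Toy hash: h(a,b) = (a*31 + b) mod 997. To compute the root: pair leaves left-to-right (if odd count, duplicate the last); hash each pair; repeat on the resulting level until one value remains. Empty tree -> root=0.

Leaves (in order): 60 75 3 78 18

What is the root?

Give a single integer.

L0: [60, 75, 3, 78, 18]
L1: h(60,75)=(60*31+75)%997=938 h(3,78)=(3*31+78)%997=171 h(18,18)=(18*31+18)%997=576 -> [938, 171, 576]
L2: h(938,171)=(938*31+171)%997=336 h(576,576)=(576*31+576)%997=486 -> [336, 486]
L3: h(336,486)=(336*31+486)%997=932 -> [932]

Answer: 932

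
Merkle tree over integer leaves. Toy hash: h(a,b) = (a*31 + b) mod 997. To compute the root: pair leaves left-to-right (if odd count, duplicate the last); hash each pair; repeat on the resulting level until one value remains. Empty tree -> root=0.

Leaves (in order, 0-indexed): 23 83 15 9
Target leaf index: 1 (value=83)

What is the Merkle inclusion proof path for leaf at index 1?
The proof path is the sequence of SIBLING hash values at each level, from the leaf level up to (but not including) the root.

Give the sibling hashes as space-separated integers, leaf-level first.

Answer: 23 474

Derivation:
L0 (leaves): [23, 83, 15, 9], target index=1
L1: h(23,83)=(23*31+83)%997=796 [pair 0] h(15,9)=(15*31+9)%997=474 [pair 1] -> [796, 474]
  Sibling for proof at L0: 23
L2: h(796,474)=(796*31+474)%997=225 [pair 0] -> [225]
  Sibling for proof at L1: 474
Root: 225
Proof path (sibling hashes from leaf to root): [23, 474]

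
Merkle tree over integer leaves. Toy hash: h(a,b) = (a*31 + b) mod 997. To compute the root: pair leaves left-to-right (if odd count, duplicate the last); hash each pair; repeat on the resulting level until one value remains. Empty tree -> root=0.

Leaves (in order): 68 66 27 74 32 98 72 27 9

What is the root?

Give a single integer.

L0: [68, 66, 27, 74, 32, 98, 72, 27, 9]
L1: h(68,66)=(68*31+66)%997=180 h(27,74)=(27*31+74)%997=911 h(32,98)=(32*31+98)%997=93 h(72,27)=(72*31+27)%997=265 h(9,9)=(9*31+9)%997=288 -> [180, 911, 93, 265, 288]
L2: h(180,911)=(180*31+911)%997=509 h(93,265)=(93*31+265)%997=157 h(288,288)=(288*31+288)%997=243 -> [509, 157, 243]
L3: h(509,157)=(509*31+157)%997=981 h(243,243)=(243*31+243)%997=797 -> [981, 797]
L4: h(981,797)=(981*31+797)%997=301 -> [301]

Answer: 301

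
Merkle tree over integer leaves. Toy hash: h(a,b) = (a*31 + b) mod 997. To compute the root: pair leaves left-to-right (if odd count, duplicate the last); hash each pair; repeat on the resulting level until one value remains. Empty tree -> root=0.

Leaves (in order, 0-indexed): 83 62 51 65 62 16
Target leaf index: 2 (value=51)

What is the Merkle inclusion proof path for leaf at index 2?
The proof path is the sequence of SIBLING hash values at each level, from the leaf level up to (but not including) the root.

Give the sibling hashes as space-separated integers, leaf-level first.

Answer: 65 641 202

Derivation:
L0 (leaves): [83, 62, 51, 65, 62, 16], target index=2
L1: h(83,62)=(83*31+62)%997=641 [pair 0] h(51,65)=(51*31+65)%997=649 [pair 1] h(62,16)=(62*31+16)%997=941 [pair 2] -> [641, 649, 941]
  Sibling for proof at L0: 65
L2: h(641,649)=(641*31+649)%997=580 [pair 0] h(941,941)=(941*31+941)%997=202 [pair 1] -> [580, 202]
  Sibling for proof at L1: 641
L3: h(580,202)=(580*31+202)%997=236 [pair 0] -> [236]
  Sibling for proof at L2: 202
Root: 236
Proof path (sibling hashes from leaf to root): [65, 641, 202]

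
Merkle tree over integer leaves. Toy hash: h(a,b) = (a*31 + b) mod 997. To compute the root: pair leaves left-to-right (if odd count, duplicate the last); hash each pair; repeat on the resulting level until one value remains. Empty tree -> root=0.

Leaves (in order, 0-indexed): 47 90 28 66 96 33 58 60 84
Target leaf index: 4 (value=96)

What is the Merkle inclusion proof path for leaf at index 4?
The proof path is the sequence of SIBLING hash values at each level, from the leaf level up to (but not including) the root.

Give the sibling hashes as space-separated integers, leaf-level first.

L0 (leaves): [47, 90, 28, 66, 96, 33, 58, 60, 84], target index=4
L1: h(47,90)=(47*31+90)%997=550 [pair 0] h(28,66)=(28*31+66)%997=934 [pair 1] h(96,33)=(96*31+33)%997=18 [pair 2] h(58,60)=(58*31+60)%997=861 [pair 3] h(84,84)=(84*31+84)%997=694 [pair 4] -> [550, 934, 18, 861, 694]
  Sibling for proof at L0: 33
L2: h(550,934)=(550*31+934)%997=38 [pair 0] h(18,861)=(18*31+861)%997=422 [pair 1] h(694,694)=(694*31+694)%997=274 [pair 2] -> [38, 422, 274]
  Sibling for proof at L1: 861
L3: h(38,422)=(38*31+422)%997=603 [pair 0] h(274,274)=(274*31+274)%997=792 [pair 1] -> [603, 792]
  Sibling for proof at L2: 38
L4: h(603,792)=(603*31+792)%997=542 [pair 0] -> [542]
  Sibling for proof at L3: 792
Root: 542
Proof path (sibling hashes from leaf to root): [33, 861, 38, 792]

Answer: 33 861 38 792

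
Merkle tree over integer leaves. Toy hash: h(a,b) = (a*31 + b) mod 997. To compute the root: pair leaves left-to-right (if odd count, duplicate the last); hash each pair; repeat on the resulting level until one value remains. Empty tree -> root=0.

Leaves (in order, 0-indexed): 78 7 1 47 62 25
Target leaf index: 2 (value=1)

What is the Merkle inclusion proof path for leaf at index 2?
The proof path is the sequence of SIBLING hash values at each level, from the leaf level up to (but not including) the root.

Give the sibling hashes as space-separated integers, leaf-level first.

Answer: 47 431 490

Derivation:
L0 (leaves): [78, 7, 1, 47, 62, 25], target index=2
L1: h(78,7)=(78*31+7)%997=431 [pair 0] h(1,47)=(1*31+47)%997=78 [pair 1] h(62,25)=(62*31+25)%997=950 [pair 2] -> [431, 78, 950]
  Sibling for proof at L0: 47
L2: h(431,78)=(431*31+78)%997=478 [pair 0] h(950,950)=(950*31+950)%997=490 [pair 1] -> [478, 490]
  Sibling for proof at L1: 431
L3: h(478,490)=(478*31+490)%997=353 [pair 0] -> [353]
  Sibling for proof at L2: 490
Root: 353
Proof path (sibling hashes from leaf to root): [47, 431, 490]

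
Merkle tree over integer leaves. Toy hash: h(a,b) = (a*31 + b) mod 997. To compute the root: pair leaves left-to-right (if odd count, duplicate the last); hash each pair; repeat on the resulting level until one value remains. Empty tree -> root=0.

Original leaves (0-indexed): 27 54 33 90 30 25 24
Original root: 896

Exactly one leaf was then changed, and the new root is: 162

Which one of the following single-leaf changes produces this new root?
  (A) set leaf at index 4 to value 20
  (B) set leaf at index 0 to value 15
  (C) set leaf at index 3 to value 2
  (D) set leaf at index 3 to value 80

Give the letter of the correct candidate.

Answer: C

Derivation:
Original leaves: [27, 54, 33, 90, 30, 25, 24]
Target new root: 162
Try each candidate change and compute the resulting root:
Candidate A: set leaf[4] = 20 -> leaves = [27, 54, 33, 90, 20, 25, 24]
  L0: [27, 54, 33, 90, 20, 25, 24]
  L1: h(27,54)=(27*31+54)%997=891 h(33,90)=(33*31+90)%997=116 h(20,25)=(20*31+25)%997=645 h(24,24)=(24*31+24)%997=768 -> [891, 116, 645, 768]
  L2: h(891,116)=(891*31+116)%997=818 h(645,768)=(645*31+768)%997=823 -> [818, 823]
  L3: h(818,823)=(818*31+823)%997=259 -> [259]
  root = 259 != target 162
Candidate B: set leaf[0] = 15 -> leaves = [15, 54, 33, 90, 30, 25, 24]
  L0: [15, 54, 33, 90, 30, 25, 24]
  L1: h(15,54)=(15*31+54)%997=519 h(33,90)=(33*31+90)%997=116 h(30,25)=(30*31+25)%997=955 h(24,24)=(24*31+24)%997=768 -> [519, 116, 955, 768]
  L2: h(519,116)=(519*31+116)%997=253 h(955,768)=(955*31+768)%997=463 -> [253, 463]
  L3: h(253,463)=(253*31+463)%997=330 -> [330]
  root = 330 != target 162
Candidate C: set leaf[3] = 2 -> leaves = [27, 54, 33, 2, 30, 25, 24]
  L0: [27, 54, 33, 2, 30, 25, 24]
  L1: h(27,54)=(27*31+54)%997=891 h(33,2)=(33*31+2)%997=28 h(30,25)=(30*31+25)%997=955 h(24,24)=(24*31+24)%997=768 -> [891, 28, 955, 768]
  L2: h(891,28)=(891*31+28)%997=730 h(955,768)=(955*31+768)%997=463 -> [730, 463]
  L3: h(730,463)=(730*31+463)%997=162 -> [162]
  root = 162 == target 162  ** MATCH **
Candidate D: set leaf[3] = 80 -> leaves = [27, 54, 33, 80, 30, 25, 24]
  L0: [27, 54, 33, 80, 30, 25, 24]
  L1: h(27,54)=(27*31+54)%997=891 h(33,80)=(33*31+80)%997=106 h(30,25)=(30*31+25)%997=955 h(24,24)=(24*31+24)%997=768 -> [891, 106, 955, 768]
  L2: h(891,106)=(891*31+106)%997=808 h(955,768)=(955*31+768)%997=463 -> [808, 463]
  L3: h(808,463)=(808*31+463)%997=586 -> [586]
  root = 586 != target 162
Candidate C produces the target root.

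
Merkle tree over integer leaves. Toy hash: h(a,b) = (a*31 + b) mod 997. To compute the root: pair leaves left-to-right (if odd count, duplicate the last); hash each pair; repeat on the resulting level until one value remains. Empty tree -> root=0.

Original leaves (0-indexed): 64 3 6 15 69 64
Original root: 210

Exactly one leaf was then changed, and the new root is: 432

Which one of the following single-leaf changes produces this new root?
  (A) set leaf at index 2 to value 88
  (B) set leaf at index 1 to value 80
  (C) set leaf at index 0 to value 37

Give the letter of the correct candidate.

Answer: C

Derivation:
Original leaves: [64, 3, 6, 15, 69, 64]
Target new root: 432
Try each candidate change and compute the resulting root:
Candidate A: set leaf[2] = 88 -> leaves = [64, 3, 88, 15, 69, 64]
  L0: [64, 3, 88, 15, 69, 64]
  L1: h(64,3)=(64*31+3)%997=990 h(88,15)=(88*31+15)%997=749 h(69,64)=(69*31+64)%997=209 -> [990, 749, 209]
  L2: h(990,749)=(990*31+749)%997=532 h(209,209)=(209*31+209)%997=706 -> [532, 706]
  L3: h(532,706)=(532*31+706)%997=249 -> [249]
  root = 249 != target 432
Candidate B: set leaf[1] = 80 -> leaves = [64, 80, 6, 15, 69, 64]
  L0: [64, 80, 6, 15, 69, 64]
  L1: h(64,80)=(64*31+80)%997=70 h(6,15)=(6*31+15)%997=201 h(69,64)=(69*31+64)%997=209 -> [70, 201, 209]
  L2: h(70,201)=(70*31+201)%997=377 h(209,209)=(209*31+209)%997=706 -> [377, 706]
  L3: h(377,706)=(377*31+706)%997=429 -> [429]
  root = 429 != target 432
Candidate C: set leaf[0] = 37 -> leaves = [37, 3, 6, 15, 69, 64]
  L0: [37, 3, 6, 15, 69, 64]
  L1: h(37,3)=(37*31+3)%997=153 h(6,15)=(6*31+15)%997=201 h(69,64)=(69*31+64)%997=209 -> [153, 201, 209]
  L2: h(153,201)=(153*31+201)%997=956 h(209,209)=(209*31+209)%997=706 -> [956, 706]
  L3: h(956,706)=(956*31+706)%997=432 -> [432]
  root = 432 == target 432  ** MATCH **
Candidate C produces the target root.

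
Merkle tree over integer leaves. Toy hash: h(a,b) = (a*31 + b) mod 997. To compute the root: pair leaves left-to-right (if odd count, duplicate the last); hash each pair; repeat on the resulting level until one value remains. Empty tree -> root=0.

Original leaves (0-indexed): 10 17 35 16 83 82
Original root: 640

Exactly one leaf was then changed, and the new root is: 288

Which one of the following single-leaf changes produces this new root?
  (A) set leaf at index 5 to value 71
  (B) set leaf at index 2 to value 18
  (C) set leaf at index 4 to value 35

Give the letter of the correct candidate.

Answer: A

Derivation:
Original leaves: [10, 17, 35, 16, 83, 82]
Target new root: 288
Try each candidate change and compute the resulting root:
Candidate A: set leaf[5] = 71 -> leaves = [10, 17, 35, 16, 83, 71]
  L0: [10, 17, 35, 16, 83, 71]
  L1: h(10,17)=(10*31+17)%997=327 h(35,16)=(35*31+16)%997=104 h(83,71)=(83*31+71)%997=650 -> [327, 104, 650]
  L2: h(327,104)=(327*31+104)%997=271 h(650,650)=(650*31+650)%997=860 -> [271, 860]
  L3: h(271,860)=(271*31+860)%997=288 -> [288]
  root = 288 == target 288  ** MATCH **
Candidate B: set leaf[2] = 18 -> leaves = [10, 17, 18, 16, 83, 82]
  L0: [10, 17, 18, 16, 83, 82]
  L1: h(10,17)=(10*31+17)%997=327 h(18,16)=(18*31+16)%997=574 h(83,82)=(83*31+82)%997=661 -> [327, 574, 661]
  L2: h(327,574)=(327*31+574)%997=741 h(661,661)=(661*31+661)%997=215 -> [741, 215]
  L3: h(741,215)=(741*31+215)%997=255 -> [255]
  root = 255 != target 288
Candidate C: set leaf[4] = 35 -> leaves = [10, 17, 35, 16, 35, 82]
  L0: [10, 17, 35, 16, 35, 82]
  L1: h(10,17)=(10*31+17)%997=327 h(35,16)=(35*31+16)%997=104 h(35,82)=(35*31+82)%997=170 -> [327, 104, 170]
  L2: h(327,104)=(327*31+104)%997=271 h(170,170)=(170*31+170)%997=455 -> [271, 455]
  L3: h(271,455)=(271*31+455)%997=880 -> [880]
  root = 880 != target 288
Candidate A produces the target root.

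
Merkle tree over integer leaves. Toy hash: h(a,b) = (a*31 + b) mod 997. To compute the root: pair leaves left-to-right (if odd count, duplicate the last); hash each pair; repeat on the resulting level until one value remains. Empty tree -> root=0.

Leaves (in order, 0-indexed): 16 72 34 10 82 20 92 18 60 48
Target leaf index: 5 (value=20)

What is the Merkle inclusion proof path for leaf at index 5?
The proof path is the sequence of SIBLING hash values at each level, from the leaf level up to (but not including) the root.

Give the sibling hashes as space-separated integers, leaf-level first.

L0 (leaves): [16, 72, 34, 10, 82, 20, 92, 18, 60, 48], target index=5
L1: h(16,72)=(16*31+72)%997=568 [pair 0] h(34,10)=(34*31+10)%997=67 [pair 1] h(82,20)=(82*31+20)%997=568 [pair 2] h(92,18)=(92*31+18)%997=876 [pair 3] h(60,48)=(60*31+48)%997=911 [pair 4] -> [568, 67, 568, 876, 911]
  Sibling for proof at L0: 82
L2: h(568,67)=(568*31+67)%997=726 [pair 0] h(568,876)=(568*31+876)%997=538 [pair 1] h(911,911)=(911*31+911)%997=239 [pair 2] -> [726, 538, 239]
  Sibling for proof at L1: 876
L3: h(726,538)=(726*31+538)%997=113 [pair 0] h(239,239)=(239*31+239)%997=669 [pair 1] -> [113, 669]
  Sibling for proof at L2: 726
L4: h(113,669)=(113*31+669)%997=184 [pair 0] -> [184]
  Sibling for proof at L3: 669
Root: 184
Proof path (sibling hashes from leaf to root): [82, 876, 726, 669]

Answer: 82 876 726 669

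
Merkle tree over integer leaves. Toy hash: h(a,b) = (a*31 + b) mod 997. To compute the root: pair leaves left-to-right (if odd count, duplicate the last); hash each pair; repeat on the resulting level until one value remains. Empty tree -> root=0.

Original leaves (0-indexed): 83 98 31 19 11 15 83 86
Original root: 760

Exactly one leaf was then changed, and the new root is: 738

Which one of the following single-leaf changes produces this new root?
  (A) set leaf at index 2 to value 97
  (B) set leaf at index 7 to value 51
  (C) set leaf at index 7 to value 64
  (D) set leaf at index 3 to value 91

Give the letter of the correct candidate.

Answer: C

Derivation:
Original leaves: [83, 98, 31, 19, 11, 15, 83, 86]
Target new root: 738
Try each candidate change and compute the resulting root:
Candidate A: set leaf[2] = 97 -> leaves = [83, 98, 97, 19, 11, 15, 83, 86]
  L0: [83, 98, 97, 19, 11, 15, 83, 86]
  L1: h(83,98)=(83*31+98)%997=677 h(97,19)=(97*31+19)%997=35 h(11,15)=(11*31+15)%997=356 h(83,86)=(83*31+86)%997=665 -> [677, 35, 356, 665]
  L2: h(677,35)=(677*31+35)%997=85 h(356,665)=(356*31+665)%997=734 -> [85, 734]
  L3: h(85,734)=(85*31+734)%997=378 -> [378]
  root = 378 != target 738
Candidate B: set leaf[7] = 51 -> leaves = [83, 98, 31, 19, 11, 15, 83, 51]
  L0: [83, 98, 31, 19, 11, 15, 83, 51]
  L1: h(83,98)=(83*31+98)%997=677 h(31,19)=(31*31+19)%997=980 h(11,15)=(11*31+15)%997=356 h(83,51)=(83*31+51)%997=630 -> [677, 980, 356, 630]
  L2: h(677,980)=(677*31+980)%997=33 h(356,630)=(356*31+630)%997=699 -> [33, 699]
  L3: h(33,699)=(33*31+699)%997=725 -> [725]
  root = 725 != target 738
Candidate C: set leaf[7] = 64 -> leaves = [83, 98, 31, 19, 11, 15, 83, 64]
  L0: [83, 98, 31, 19, 11, 15, 83, 64]
  L1: h(83,98)=(83*31+98)%997=677 h(31,19)=(31*31+19)%997=980 h(11,15)=(11*31+15)%997=356 h(83,64)=(83*31+64)%997=643 -> [677, 980, 356, 643]
  L2: h(677,980)=(677*31+980)%997=33 h(356,643)=(356*31+643)%997=712 -> [33, 712]
  L3: h(33,712)=(33*31+712)%997=738 -> [738]
  root = 738 == target 738  ** MATCH **
Candidate D: set leaf[3] = 91 -> leaves = [83, 98, 31, 91, 11, 15, 83, 86]
  L0: [83, 98, 31, 91, 11, 15, 83, 86]
  L1: h(83,98)=(83*31+98)%997=677 h(31,91)=(31*31+91)%997=55 h(11,15)=(11*31+15)%997=356 h(83,86)=(83*31+86)%997=665 -> [677, 55, 356, 665]
  L2: h(677,55)=(677*31+55)%997=105 h(356,665)=(356*31+665)%997=734 -> [105, 734]
  L3: h(105,734)=(105*31+734)%997=1 -> [1]
  root = 1 != target 738
Candidate C produces the target root.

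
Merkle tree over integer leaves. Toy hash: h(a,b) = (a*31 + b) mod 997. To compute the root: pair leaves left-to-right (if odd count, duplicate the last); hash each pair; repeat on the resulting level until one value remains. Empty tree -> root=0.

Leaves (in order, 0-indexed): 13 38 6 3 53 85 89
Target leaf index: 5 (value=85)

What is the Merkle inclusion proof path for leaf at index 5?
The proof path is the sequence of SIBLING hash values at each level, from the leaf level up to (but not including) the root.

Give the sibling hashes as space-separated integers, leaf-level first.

Answer: 53 854 899

Derivation:
L0 (leaves): [13, 38, 6, 3, 53, 85, 89], target index=5
L1: h(13,38)=(13*31+38)%997=441 [pair 0] h(6,3)=(6*31+3)%997=189 [pair 1] h(53,85)=(53*31+85)%997=731 [pair 2] h(89,89)=(89*31+89)%997=854 [pair 3] -> [441, 189, 731, 854]
  Sibling for proof at L0: 53
L2: h(441,189)=(441*31+189)%997=899 [pair 0] h(731,854)=(731*31+854)%997=584 [pair 1] -> [899, 584]
  Sibling for proof at L1: 854
L3: h(899,584)=(899*31+584)%997=537 [pair 0] -> [537]
  Sibling for proof at L2: 899
Root: 537
Proof path (sibling hashes from leaf to root): [53, 854, 899]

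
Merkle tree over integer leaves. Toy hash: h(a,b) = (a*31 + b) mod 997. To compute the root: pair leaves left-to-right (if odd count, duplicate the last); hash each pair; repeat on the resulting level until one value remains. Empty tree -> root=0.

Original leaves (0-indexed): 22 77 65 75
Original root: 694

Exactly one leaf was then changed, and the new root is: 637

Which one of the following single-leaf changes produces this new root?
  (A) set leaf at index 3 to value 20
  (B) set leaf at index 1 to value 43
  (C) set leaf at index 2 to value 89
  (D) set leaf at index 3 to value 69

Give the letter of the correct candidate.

Original leaves: [22, 77, 65, 75]
Target new root: 637
Try each candidate change and compute the resulting root:
Candidate A: set leaf[3] = 20 -> leaves = [22, 77, 65, 20]
  L0: [22, 77, 65, 20]
  L1: h(22,77)=(22*31+77)%997=759 h(65,20)=(65*31+20)%997=41 -> [759, 41]
  L2: h(759,41)=(759*31+41)%997=639 -> [639]
  root = 639 != target 637
Candidate B: set leaf[1] = 43 -> leaves = [22, 43, 65, 75]
  L0: [22, 43, 65, 75]
  L1: h(22,43)=(22*31+43)%997=725 h(65,75)=(65*31+75)%997=96 -> [725, 96]
  L2: h(725,96)=(725*31+96)%997=637 -> [637]
  root = 637 == target 637  ** MATCH **
Candidate C: set leaf[2] = 89 -> leaves = [22, 77, 89, 75]
  L0: [22, 77, 89, 75]
  L1: h(22,77)=(22*31+77)%997=759 h(89,75)=(89*31+75)%997=840 -> [759, 840]
  L2: h(759,840)=(759*31+840)%997=441 -> [441]
  root = 441 != target 637
Candidate D: set leaf[3] = 69 -> leaves = [22, 77, 65, 69]
  L0: [22, 77, 65, 69]
  L1: h(22,77)=(22*31+77)%997=759 h(65,69)=(65*31+69)%997=90 -> [759, 90]
  L2: h(759,90)=(759*31+90)%997=688 -> [688]
  root = 688 != target 637
Candidate B produces the target root.

Answer: B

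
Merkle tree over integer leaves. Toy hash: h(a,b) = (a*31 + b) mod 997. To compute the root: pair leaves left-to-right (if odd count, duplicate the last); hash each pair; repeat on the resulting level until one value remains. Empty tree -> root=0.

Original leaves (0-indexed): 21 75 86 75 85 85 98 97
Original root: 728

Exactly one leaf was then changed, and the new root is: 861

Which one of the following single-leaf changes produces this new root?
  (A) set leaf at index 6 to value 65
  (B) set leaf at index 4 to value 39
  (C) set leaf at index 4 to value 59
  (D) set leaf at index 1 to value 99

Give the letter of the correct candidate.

Answer: D

Derivation:
Original leaves: [21, 75, 86, 75, 85, 85, 98, 97]
Target new root: 861
Try each candidate change and compute the resulting root:
Candidate A: set leaf[6] = 65 -> leaves = [21, 75, 86, 75, 85, 85, 65, 97]
  L0: [21, 75, 86, 75, 85, 85, 65, 97]
  L1: h(21,75)=(21*31+75)%997=726 h(86,75)=(86*31+75)%997=747 h(85,85)=(85*31+85)%997=726 h(65,97)=(65*31+97)%997=118 -> [726, 747, 726, 118]
  L2: h(726,747)=(726*31+747)%997=322 h(726,118)=(726*31+118)%997=690 -> [322, 690]
  L3: h(322,690)=(322*31+690)%997=702 -> [702]
  root = 702 != target 861
Candidate B: set leaf[4] = 39 -> leaves = [21, 75, 86, 75, 39, 85, 98, 97]
  L0: [21, 75, 86, 75, 39, 85, 98, 97]
  L1: h(21,75)=(21*31+75)%997=726 h(86,75)=(86*31+75)%997=747 h(39,85)=(39*31+85)%997=297 h(98,97)=(98*31+97)%997=144 -> [726, 747, 297, 144]
  L2: h(726,747)=(726*31+747)%997=322 h(297,144)=(297*31+144)%997=378 -> [322, 378]
  L3: h(322,378)=(322*31+378)%997=390 -> [390]
  root = 390 != target 861
Candidate C: set leaf[4] = 59 -> leaves = [21, 75, 86, 75, 59, 85, 98, 97]
  L0: [21, 75, 86, 75, 59, 85, 98, 97]
  L1: h(21,75)=(21*31+75)%997=726 h(86,75)=(86*31+75)%997=747 h(59,85)=(59*31+85)%997=917 h(98,97)=(98*31+97)%997=144 -> [726, 747, 917, 144]
  L2: h(726,747)=(726*31+747)%997=322 h(917,144)=(917*31+144)%997=655 -> [322, 655]
  L3: h(322,655)=(322*31+655)%997=667 -> [667]
  root = 667 != target 861
Candidate D: set leaf[1] = 99 -> leaves = [21, 99, 86, 75, 85, 85, 98, 97]
  L0: [21, 99, 86, 75, 85, 85, 98, 97]
  L1: h(21,99)=(21*31+99)%997=750 h(86,75)=(86*31+75)%997=747 h(85,85)=(85*31+85)%997=726 h(98,97)=(98*31+97)%997=144 -> [750, 747, 726, 144]
  L2: h(750,747)=(750*31+747)%997=69 h(726,144)=(726*31+144)%997=716 -> [69, 716]
  L3: h(69,716)=(69*31+716)%997=861 -> [861]
  root = 861 == target 861  ** MATCH **
Candidate D produces the target root.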